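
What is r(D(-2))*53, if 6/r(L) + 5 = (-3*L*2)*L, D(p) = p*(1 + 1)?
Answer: -318/101 ≈ -3.1485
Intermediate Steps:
D(p) = 2*p (D(p) = p*2 = 2*p)
r(L) = 6/(-5 - 6*L**2) (r(L) = 6/(-5 + (-3*L*2)*L) = 6/(-5 + (-6*L)*L) = 6/(-5 - 6*L**2))
r(D(-2))*53 = -6/(5 + 6*(2*(-2))**2)*53 = -6/(5 + 6*(-4)**2)*53 = -6/(5 + 6*16)*53 = -6/(5 + 96)*53 = -6/101*53 = -318/101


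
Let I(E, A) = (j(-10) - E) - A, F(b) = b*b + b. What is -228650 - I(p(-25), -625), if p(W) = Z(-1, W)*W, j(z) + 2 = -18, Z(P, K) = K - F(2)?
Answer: -228480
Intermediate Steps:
F(b) = b + b**2 (F(b) = b**2 + b = b + b**2)
Z(P, K) = -6 + K (Z(P, K) = K - 2*(1 + 2) = K - 2*3 = K - 1*6 = K - 6 = -6 + K)
j(z) = -20 (j(z) = -2 - 18 = -20)
p(W) = W*(-6 + W) (p(W) = (-6 + W)*W = W*(-6 + W))
I(E, A) = -20 - A - E (I(E, A) = (-20 - E) - A = -20 - A - E)
-228650 - I(p(-25), -625) = -228650 - (-20 - 1*(-625) - (-25)*(-6 - 25)) = -228650 - (-20 + 625 - (-25)*(-31)) = -228650 - (-20 + 625 - 1*775) = -228650 - (-20 + 625 - 775) = -228650 - 1*(-170) = -228650 + 170 = -228480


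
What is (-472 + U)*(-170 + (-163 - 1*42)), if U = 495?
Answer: -8625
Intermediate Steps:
(-472 + U)*(-170 + (-163 - 1*42)) = (-472 + 495)*(-170 + (-163 - 1*42)) = 23*(-170 + (-163 - 42)) = 23*(-170 - 205) = 23*(-375) = -8625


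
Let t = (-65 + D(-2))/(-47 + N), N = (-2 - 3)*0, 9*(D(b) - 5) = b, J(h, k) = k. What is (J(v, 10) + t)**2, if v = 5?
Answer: 22771984/178929 ≈ 127.27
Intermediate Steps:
D(b) = 5 + b/9
N = 0 (N = -5*0 = 0)
t = 542/423 (t = (-65 + (5 + (1/9)*(-2)))/(-47 + 0) = (-65 + (5 - 2/9))/(-47) = (-65 + 43/9)*(-1/47) = -542/9*(-1/47) = 542/423 ≈ 1.2813)
(J(v, 10) + t)**2 = (10 + 542/423)**2 = (4772/423)**2 = 22771984/178929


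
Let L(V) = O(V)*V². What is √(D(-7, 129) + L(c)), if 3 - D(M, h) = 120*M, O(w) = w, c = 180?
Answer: √5832843 ≈ 2415.1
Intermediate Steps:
D(M, h) = 3 - 120*M
L(V) = V³ (L(V) = V*V² = V³)
√(D(-7, 129) + L(c)) = √((3 - 120*(-7)) + 180³) = √((3 + 840) + 5832000) = √(843 + 5832000) = √5832843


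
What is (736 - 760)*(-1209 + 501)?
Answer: 16992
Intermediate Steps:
(736 - 760)*(-1209 + 501) = -24*(-708) = 16992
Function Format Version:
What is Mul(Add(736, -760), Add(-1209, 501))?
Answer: 16992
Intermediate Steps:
Mul(Add(736, -760), Add(-1209, 501)) = Mul(-24, -708) = 16992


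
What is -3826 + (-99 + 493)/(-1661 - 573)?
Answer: -4273839/1117 ≈ -3826.2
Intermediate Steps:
-3826 + (-99 + 493)/(-1661 - 573) = -3826 + 394/(-2234) = -3826 + 394*(-1/2234) = -3826 - 197/1117 = -4273839/1117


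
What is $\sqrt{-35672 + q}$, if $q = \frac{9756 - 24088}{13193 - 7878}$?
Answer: $\frac{2 i \sqrt{251945632195}}{5315} \approx 188.88 i$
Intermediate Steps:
$q = - \frac{14332}{5315} \approx -2.6965$
$\sqrt{-35672 + q} = \sqrt{-35672 - \frac{14332}{5315}} = \sqrt{- \frac{189611012}{5315}} = \frac{2 i \sqrt{251945632195}}{5315}$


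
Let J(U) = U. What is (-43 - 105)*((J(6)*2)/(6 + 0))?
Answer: -296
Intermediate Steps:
(-43 - 105)*((J(6)*2)/(6 + 0)) = (-43 - 105)*((6*2)/(6 + 0)) = -1776/6 = -148*2 = -296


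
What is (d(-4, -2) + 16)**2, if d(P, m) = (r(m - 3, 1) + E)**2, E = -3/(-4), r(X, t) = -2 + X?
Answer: 776161/256 ≈ 3031.9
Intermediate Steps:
E = 3/4 (E = -3*(-1/4) = 3/4 ≈ 0.75000)
d(P, m) = (-17/4 + m)**2 (d(P, m) = ((-2 + (m - 3)) + 3/4)**2 = ((-2 + (-3 + m)) + 3/4)**2 = ((-5 + m) + 3/4)**2 = (-17/4 + m)**2)
(d(-4, -2) + 16)**2 = ((-17 + 4*(-2))**2/16 + 16)**2 = ((-17 - 8)**2/16 + 16)**2 = ((1/16)*(-25)**2 + 16)**2 = ((1/16)*625 + 16)**2 = (625/16 + 16)**2 = (881/16)**2 = 776161/256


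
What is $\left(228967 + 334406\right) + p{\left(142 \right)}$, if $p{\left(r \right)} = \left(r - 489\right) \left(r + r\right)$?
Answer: $464825$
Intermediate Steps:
$p{\left(r \right)} = 2 r \left(-489 + r\right)$ ($p{\left(r \right)} = \left(-489 + r\right) 2 r = 2 r \left(-489 + r\right)$)
$\left(228967 + 334406\right) + p{\left(142 \right)} = \left(228967 + 334406\right) + 2 \cdot 142 \left(-489 + 142\right) = 563373 + 2 \cdot 142 \left(-347\right) = 563373 - 98548 = 464825$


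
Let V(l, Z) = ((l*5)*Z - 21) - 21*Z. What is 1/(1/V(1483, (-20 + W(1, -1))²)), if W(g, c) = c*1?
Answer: 3260733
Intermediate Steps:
W(g, c) = c
V(l, Z) = -21 - 21*Z + 5*Z*l (V(l, Z) = ((5*l)*Z - 21) - 21*Z = (5*Z*l - 21) - 21*Z = (-21 + 5*Z*l) - 21*Z = -21 - 21*Z + 5*Z*l)
1/(1/V(1483, (-20 + W(1, -1))²)) = 1/(1/(-21 - 21*(-20 - 1)² + 5*(-20 - 1)²*1483)) = 1/(1/(-21 - 21*(-21)² + 5*(-21)²*1483)) = 1/(1/(-21 - 21*441 + 5*441*1483)) = 1/(1/(-21 - 9261 + 3270015)) = 1/(1/3260733) = 3260733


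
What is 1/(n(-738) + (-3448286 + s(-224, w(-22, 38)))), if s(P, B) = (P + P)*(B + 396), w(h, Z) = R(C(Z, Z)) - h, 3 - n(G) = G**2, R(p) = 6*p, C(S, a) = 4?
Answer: -1/4190943 ≈ -2.3861e-7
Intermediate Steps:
n(G) = 3 - G**2
w(h, Z) = 24 - h (w(h, Z) = 6*4 - h = 24 - h)
s(P, B) = 2*P*(396 + B) (s(P, B) = (2*P)*(396 + B) = 2*P*(396 + B))
1/(n(-738) + (-3448286 + s(-224, w(-22, 38)))) = 1/((3 - 1*(-738)**2) + (-3448286 + 2*(-224)*(396 + (24 - 1*(-22))))) = 1/((3 - 1*544644) + (-3448286 + 2*(-224)*(396 + (24 + 22)))) = 1/((3 - 544644) + (-3448286 + 2*(-224)*(396 + 46))) = 1/(-544641 + (-3448286 + 2*(-224)*442)) = 1/(-544641 + (-3448286 - 198016)) = 1/(-544641 - 3646302) = 1/(-4190943) = -1/4190943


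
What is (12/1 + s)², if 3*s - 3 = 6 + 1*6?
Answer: 289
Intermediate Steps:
s = 5 (s = 1 + (6 + 1*6)/3 = 1 + (6 + 6)/3 = 1 + (⅓)*12 = 1 + 4 = 5)
(12/1 + s)² = (12/1 + 5)² = (12*1 + 5)² = (12 + 5)² = 17² = 289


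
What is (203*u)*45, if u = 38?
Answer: 347130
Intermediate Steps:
(203*u)*45 = (203*38)*45 = 7714*45 = 347130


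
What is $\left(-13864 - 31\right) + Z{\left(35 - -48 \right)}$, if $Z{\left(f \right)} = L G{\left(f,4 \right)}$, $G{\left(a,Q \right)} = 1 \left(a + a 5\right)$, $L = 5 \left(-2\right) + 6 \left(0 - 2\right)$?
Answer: $-24851$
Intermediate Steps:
$L = -22$ ($L = -10 + 6 \left(-2\right) = -10 - 12 = -22$)
$G{\left(a,Q \right)} = 6 a$ ($G{\left(a,Q \right)} = 1 \left(a + 5 a\right) = 1 \cdot 6 a = 6 a$)
$Z{\left(f \right)} = - 132 f$ ($Z{\left(f \right)} = - 22 \cdot 6 f = - 132 f$)
$\left(-13864 - 31\right) + Z{\left(35 - -48 \right)} = \left(-13864 - 31\right) - 132 \left(35 - -48\right) = -13895 - 132 \left(35 + 48\right) = -13895 - 10956 = -24851$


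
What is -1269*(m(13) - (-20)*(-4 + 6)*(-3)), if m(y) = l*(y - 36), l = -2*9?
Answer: -373086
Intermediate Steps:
l = -18
m(y) = 648 - 18*y (m(y) = -18*(y - 36) = -18*(-36 + y) = 648 - 18*y)
-1269*(m(13) - (-20)*(-4 + 6)*(-3)) = -1269*((648 - 18*13) - (-20)*(-4 + 6)*(-3)) = -1269*((648 - 234) - (-20)*2*(-3)) = -1269*(414 - 10*(-4)*(-3)) = -1269*(414 + 40*(-3)) = -1269*(414 - 120) = -1269*294 = -373086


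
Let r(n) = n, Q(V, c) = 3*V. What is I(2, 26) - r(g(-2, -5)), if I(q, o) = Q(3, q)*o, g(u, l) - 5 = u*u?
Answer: 225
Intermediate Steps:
g(u, l) = 5 + u**2 (g(u, l) = 5 + u*u = 5 + u**2)
I(q, o) = 9*o (I(q, o) = (3*3)*o = 9*o)
I(2, 26) - r(g(-2, -5)) = 9*26 - (5 + (-2)**2) = 234 - (5 + 4) = 234 - 1*9 = 234 - 9 = 225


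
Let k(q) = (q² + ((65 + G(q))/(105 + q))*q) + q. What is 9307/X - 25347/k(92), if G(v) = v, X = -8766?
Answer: -29796730813/7450994808 ≈ -3.9990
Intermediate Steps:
k(q) = q + q² + q*(65 + q)/(105 + q) (k(q) = (q² + ((65 + q)/(105 + q))*q) + q = (q² + q*(65 + q)/(105 + q)) + q = q + q² + q*(65 + q)/(105 + q))
9307/X - 25347/k(92) = 9307/(-8766) - 25347*(105 + 92)/(92*(170 + 92² + 107*92)) = 9307*(-1/8766) - 25347*197/(92*(170 + 8464 + 9844)) = -9307/8766 - 25347/(92*(1/197)*18478) = -9307/8766 - 25347/1699976/197 = -9307/8766 - 25347*197/1699976 = -9307/8766 - 4993359/1699976 = -29796730813/7450994808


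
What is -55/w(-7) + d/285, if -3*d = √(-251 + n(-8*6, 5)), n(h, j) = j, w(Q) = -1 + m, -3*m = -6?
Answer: -55 - I*√246/855 ≈ -55.0 - 0.018344*I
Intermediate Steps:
m = 2 (m = -⅓*(-6) = 2)
w(Q) = 1 (w(Q) = -1 + 2 = 1)
d = -I*√246/3 (d = -√(-251 + 5)/3 = -I*√246/3 ≈ -5.2281*I)
-55/w(-7) + d/285 = -55/1 - I*√246/3/285 = -55*1 - I*√246/3*(1/285) = -55 - I*√246/855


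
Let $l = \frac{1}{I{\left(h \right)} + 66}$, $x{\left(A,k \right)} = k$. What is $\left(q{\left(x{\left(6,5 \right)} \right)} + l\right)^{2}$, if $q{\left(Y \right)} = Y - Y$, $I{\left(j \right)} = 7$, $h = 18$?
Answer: $\frac{1}{5329} \approx 0.00018765$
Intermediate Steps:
$q{\left(Y \right)} = 0$
$l = \frac{1}{73}$ ($l = \frac{1}{7 + 66} = \frac{1}{73} \approx 0.013699$)
$\left(q{\left(x{\left(6,5 \right)} \right)} + l\right)^{2} = \left(0 + \frac{1}{73}\right)^{2} = \left(\frac{1}{73}\right)^{2} = \frac{1}{5329}$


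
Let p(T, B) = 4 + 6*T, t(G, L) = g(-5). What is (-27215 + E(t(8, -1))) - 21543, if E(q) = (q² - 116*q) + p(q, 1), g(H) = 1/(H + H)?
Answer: -4874299/100 ≈ -48743.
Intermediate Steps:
g(H) = 1/(2*H)
t(G, L) = -⅒ (t(G, L) = (½)/(-5) = (½)*(-⅕) = -⅒)
E(q) = 4 + q² - 110*q (E(q) = (q² - 116*q) + (4 + 6*q) = 4 + q² - 110*q)
(-27215 + E(t(8, -1))) - 21543 = (-27215 + (4 + (-⅒)² - 110*(-⅒))) - 21543 = (-27215 + (4 + 1/100 + 11)) - 21543 = (-27215 + 1501/100) - 21543 = -2719999/100 - 21543 = -4874299/100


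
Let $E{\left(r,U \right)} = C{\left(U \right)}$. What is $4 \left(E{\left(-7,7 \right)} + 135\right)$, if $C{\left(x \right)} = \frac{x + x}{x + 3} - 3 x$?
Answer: $\frac{2308}{5} \approx 461.6$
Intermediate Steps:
$C{\left(x \right)} = - 3 x + \frac{2 x}{3 + x}$ ($C{\left(x \right)} = \frac{2 x}{3 + x} - 3 x = - 3 x + \frac{2 x}{3 + x}$)
$E{\left(r,U \right)} = - \frac{U \left(7 + 3 U\right)}{3 + U}$
$4 \left(E{\left(-7,7 \right)} + 135\right) = 4 \left(\left(-1\right) 7 \frac{1}{3 + 7} \left(7 + 3 \cdot 7\right) + 135\right) = 4 \left(\left(-1\right) 7 \cdot \frac{1}{10} \left(7 + 21\right) + 135\right) = 4 \left(\left(-1\right) 7 \cdot \frac{1}{10} \cdot 28 + 135\right) = 4 \left(- \frac{98}{5} + 135\right) = 4 \cdot \frac{577}{5} = \frac{2308}{5}$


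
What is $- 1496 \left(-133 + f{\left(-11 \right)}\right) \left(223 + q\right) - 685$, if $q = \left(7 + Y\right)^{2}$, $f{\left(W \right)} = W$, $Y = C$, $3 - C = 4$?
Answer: $55794131$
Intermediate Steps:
$C = -1$ ($C = 3 - 4 = -1$)
$Y = -1$
$q = 36$ ($q = \left(7 - 1\right)^{2} = 6^{2} = 36$)
$- 1496 \left(-133 + f{\left(-11 \right)}\right) \left(223 + q\right) - 685 = - 1496 \left(-133 - 11\right) \left(223 + 36\right) - 685 = - 1496 \left(\left(-144\right) 259\right) - 685 = \left(-1496\right) \left(-37296\right) - 685 = 55794816 - 685 = 55794131$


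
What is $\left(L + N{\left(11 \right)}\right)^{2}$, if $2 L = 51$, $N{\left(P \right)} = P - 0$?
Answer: $\frac{5329}{4} \approx 1332.3$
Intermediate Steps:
$N{\left(P \right)} = P$ ($N{\left(P \right)} = P + 0 = P$)
$L = \frac{51}{2}$ ($L = \frac{1}{2} \cdot 51 = \frac{51}{2} \approx 25.5$)
$\left(L + N{\left(11 \right)}\right)^{2} = \left(\frac{51}{2} + 11\right)^{2} = \left(\frac{73}{2}\right)^{2} = \frac{5329}{4}$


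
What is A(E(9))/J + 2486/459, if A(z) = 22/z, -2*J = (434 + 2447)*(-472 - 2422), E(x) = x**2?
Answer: 31090962980/5740447239 ≈ 5.4161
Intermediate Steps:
J = 4168807 (J = -(434 + 2447)*(-472 - 2422)/2 = -2881*(-2894)/2 = -1/2*(-8337614) = 4168807)
A(E(9))/J + 2486/459 = (22/(9**2))/4168807 + 2486/459 = (22/81)*(1/4168807) + 2486*(1/459) = (22*(1/81))*(1/4168807) + 2486/459 = (22/81)*(1/4168807) + 2486/459 = 22/337673367 + 2486/459 = 31090962980/5740447239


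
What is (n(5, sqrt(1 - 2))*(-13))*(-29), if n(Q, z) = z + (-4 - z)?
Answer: -1508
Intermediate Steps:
n(Q, z) = -4
(n(5, sqrt(1 - 2))*(-13))*(-29) = -4*(-13)*(-29) = 52*(-29) = -1508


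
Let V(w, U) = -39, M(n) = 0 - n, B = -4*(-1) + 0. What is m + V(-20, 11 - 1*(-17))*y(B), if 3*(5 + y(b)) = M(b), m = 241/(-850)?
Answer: 209709/850 ≈ 246.72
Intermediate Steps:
B = 4 (B = 4 + 0 = 4)
M(n) = -n
m = -241/850 (m = 241*(-1/850) = -241/850 ≈ -0.28353)
y(b) = -5 - b/3 (y(b) = -5 + (-b)/3 = -5 - b/3)
m + V(-20, 11 - 1*(-17))*y(B) = -241/850 - 39*(-5 - ⅓*4) = -241/850 - 39*(-5 - 4/3) = -241/850 - 39*(-19/3) = -241/850 + 247 = 209709/850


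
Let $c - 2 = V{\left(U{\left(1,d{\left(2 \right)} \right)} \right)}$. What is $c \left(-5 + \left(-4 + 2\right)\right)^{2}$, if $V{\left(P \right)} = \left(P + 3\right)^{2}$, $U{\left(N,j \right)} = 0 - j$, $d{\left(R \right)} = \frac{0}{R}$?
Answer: $539$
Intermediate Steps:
$d{\left(R \right)} = 0$
$U{\left(N,j \right)} = - j$
$V{\left(P \right)} = \left(3 + P\right)^{2}$
$c = 11$ ($c = 2 + \left(3 - 0\right)^{2} = 2 + \left(3 + 0\right)^{2} = 2 + 3^{2} = 2 + 9 = 11$)
$c \left(-5 + \left(-4 + 2\right)\right)^{2} = 11 \left(-5 + \left(-4 + 2\right)\right)^{2} = 11 \left(-5 - 2\right)^{2} = 11 \left(-7\right)^{2} = 11 \cdot 49 = 539$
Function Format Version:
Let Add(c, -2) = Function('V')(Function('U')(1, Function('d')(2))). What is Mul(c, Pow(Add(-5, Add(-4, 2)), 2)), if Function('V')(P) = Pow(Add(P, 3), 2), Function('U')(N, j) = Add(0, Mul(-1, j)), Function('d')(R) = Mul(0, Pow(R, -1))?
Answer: 539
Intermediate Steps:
Function('d')(R) = 0
Function('U')(N, j) = Mul(-1, j)
Function('V')(P) = Pow(Add(3, P), 2)
c = 11 (c = Add(2, Pow(Add(3, Mul(-1, 0)), 2)) = Add(2, Pow(Add(3, 0), 2)) = Add(2, Pow(3, 2)) = Add(2, 9) = 11)
Mul(c, Pow(Add(-5, Add(-4, 2)), 2)) = Mul(11, Pow(Add(-5, Add(-4, 2)), 2)) = Mul(11, Pow(Add(-5, -2), 2)) = Mul(11, Pow(-7, 2)) = Mul(11, 49) = 539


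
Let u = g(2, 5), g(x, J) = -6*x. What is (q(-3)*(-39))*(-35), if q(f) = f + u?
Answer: -20475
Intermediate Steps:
g(x, J) = -6*x
u = -12 (u = -6*2 = -12)
q(f) = -12 + f (q(f) = f - 12 = -12 + f)
(q(-3)*(-39))*(-35) = ((-12 - 3)*(-39))*(-35) = -15*(-39)*(-35) = 585*(-35) = -20475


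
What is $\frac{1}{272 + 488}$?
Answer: $\frac{1}{760} \approx 0.0013158$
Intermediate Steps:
$\frac{1}{272 + 488} = \frac{1}{760}$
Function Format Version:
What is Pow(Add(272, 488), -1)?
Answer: Rational(1, 760) ≈ 0.0013158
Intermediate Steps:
Pow(Add(272, 488), -1) = Pow(760, -1) = Rational(1, 760)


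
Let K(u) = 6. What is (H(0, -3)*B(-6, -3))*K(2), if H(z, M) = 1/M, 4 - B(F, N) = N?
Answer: -14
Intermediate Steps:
B(F, N) = 4 - N
(H(0, -3)*B(-6, -3))*K(2) = ((4 - 1*(-3))/(-3))*6 = -(4 + 3)/3*6 = -⅓*7*6 = -7/3*6 = -14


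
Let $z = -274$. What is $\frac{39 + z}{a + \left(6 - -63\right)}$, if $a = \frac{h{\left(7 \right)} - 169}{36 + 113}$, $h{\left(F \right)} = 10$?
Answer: $- \frac{35015}{10122} \approx -3.4593$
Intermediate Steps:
$a = - \frac{159}{149}$ ($a = \frac{10 - 169}{36 + 113} = - \frac{159}{149} \approx -1.0671$)
$\frac{39 + z}{a + \left(6 - -63\right)} = \frac{39 - 274}{- \frac{159}{149} + \left(6 - -63\right)} = - \frac{235}{- \frac{159}{149} + \left(6 + 63\right)} = - \frac{235}{- \frac{159}{149} + 69} = - \frac{235}{\frac{10122}{149}} = \left(-235\right) \frac{149}{10122} = - \frac{35015}{10122}$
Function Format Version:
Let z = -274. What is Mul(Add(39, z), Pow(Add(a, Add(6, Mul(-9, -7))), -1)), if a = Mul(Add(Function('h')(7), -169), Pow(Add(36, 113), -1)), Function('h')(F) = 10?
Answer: Rational(-35015, 10122) ≈ -3.4593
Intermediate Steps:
a = Rational(-159, 149) (a = Mul(Add(10, -169), Pow(Add(36, 113), -1)) = Mul(-159, Pow(149, -1)) = Mul(-159, Rational(1, 149)) = Rational(-159, 149) ≈ -1.0671)
Mul(Add(39, z), Pow(Add(a, Add(6, Mul(-9, -7))), -1)) = Mul(Add(39, -274), Pow(Add(Rational(-159, 149), Add(6, Mul(-9, -7))), -1)) = Mul(-235, Pow(Add(Rational(-159, 149), Add(6, 63)), -1)) = Mul(-235, Pow(Add(Rational(-159, 149), 69), -1)) = Mul(-235, Pow(Rational(10122, 149), -1)) = Mul(-235, Rational(149, 10122)) = Rational(-35015, 10122)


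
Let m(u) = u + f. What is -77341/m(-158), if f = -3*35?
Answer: 77341/263 ≈ 294.07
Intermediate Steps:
f = -105
m(u) = -105 + u (m(u) = u - 105 = -105 + u)
-77341/m(-158) = -77341/(-105 - 158) = -77341/(-263) = -77341*(-1/263) = 77341/263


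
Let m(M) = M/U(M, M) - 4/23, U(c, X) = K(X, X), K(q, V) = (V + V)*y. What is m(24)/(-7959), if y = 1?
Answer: -5/122038 ≈ -4.0971e-5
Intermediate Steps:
K(q, V) = 2*V (K(q, V) = (V + V)*1 = (2*V)*1 = 2*V)
U(c, X) = 2*X
m(M) = 15/46 (m(M) = M/((2*M)) - 4/23 = M*(1/(2*M)) - 4*1/23 = ½ - 4/23 = 15/46)
m(24)/(-7959) = (15/46)/(-7959) = (15/46)*(-1/7959) = -5/122038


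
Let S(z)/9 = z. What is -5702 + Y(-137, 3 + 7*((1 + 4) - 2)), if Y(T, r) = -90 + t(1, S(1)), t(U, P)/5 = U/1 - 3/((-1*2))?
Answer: -11559/2 ≈ -5779.5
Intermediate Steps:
S(z) = 9*z
t(U, P) = 15/2 + 5*U (t(U, P) = 5*(U/1 - 3/((-1*2))) = 5*(U*1 - 3/(-2)) = 5*(U - 3*(-½)) = 5*(U + 3/2) = 5*(3/2 + U) = 15/2 + 5*U)
Y(T, r) = -155/2 (Y(T, r) = -90 + (15/2 + 5*1) = -90 + (15/2 + 5) = -90 + 25/2 = -155/2)
-5702 + Y(-137, 3 + 7*((1 + 4) - 2)) = -5702 - 155/2 = -11559/2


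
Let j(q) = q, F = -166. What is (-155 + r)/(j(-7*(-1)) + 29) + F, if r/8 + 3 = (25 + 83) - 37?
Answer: -5587/36 ≈ -155.19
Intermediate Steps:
r = 544 (r = -24 + 8*((25 + 83) - 37) = -24 + 8*(108 - 37) = -24 + 8*71 = -24 + 568 = 544)
(-155 + r)/(j(-7*(-1)) + 29) + F = (-155 + 544)/(-7*(-1) + 29) - 166 = 389/(7 + 29) - 166 = 389/36 - 166 = -5587/36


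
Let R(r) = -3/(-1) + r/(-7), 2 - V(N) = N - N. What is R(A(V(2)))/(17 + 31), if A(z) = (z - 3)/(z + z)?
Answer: 85/1344 ≈ 0.063244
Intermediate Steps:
V(N) = 2 (V(N) = 2 - (N - N) = 2 - 1*0 = 2 + 0 = 2)
A(z) = (-3 + z)/(2*z) (A(z) = (-3 + z)/((2*z)) = (-3 + z)*(1/(2*z)) = (-3 + z)/(2*z))
R(r) = 3 - r/7 (R(r) = -3*(-1) + r*(-⅐) = 3 - r/7)
R(A(V(2)))/(17 + 31) = (3 - (-3 + 2)/(14*2))/(17 + 31) = (3 - (-1)/(14*2))/48 = (3 - ⅐*(-¼))/48 = (3 + 1/28)/48 = (1/48)*(85/28) = 85/1344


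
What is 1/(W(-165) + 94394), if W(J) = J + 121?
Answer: 1/94350 ≈ 1.0599e-5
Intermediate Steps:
W(J) = 121 + J
1/(W(-165) + 94394) = 1/((121 - 165) + 94394) = 1/(-44 + 94394) = 1/94350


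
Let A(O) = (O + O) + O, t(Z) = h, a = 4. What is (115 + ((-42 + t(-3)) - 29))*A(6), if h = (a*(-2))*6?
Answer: -72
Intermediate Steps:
h = -48 (h = (4*(-2))*6 = -8*6 = -48)
t(Z) = -48
A(O) = 3*O (A(O) = 2*O + O = 3*O)
(115 + ((-42 + t(-3)) - 29))*A(6) = (115 + ((-42 - 48) - 29))*(3*6) = (115 + (-90 - 29))*18 = (115 - 119)*18 = -4*18 = -72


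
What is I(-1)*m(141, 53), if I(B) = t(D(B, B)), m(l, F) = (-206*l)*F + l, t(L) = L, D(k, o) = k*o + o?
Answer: 0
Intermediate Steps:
D(k, o) = o + k*o
m(l, F) = l - 206*F*l (m(l, F) = -206*F*l + l = l - 206*F*l)
I(B) = B*(1 + B)
I(-1)*m(141, 53) = (-(1 - 1))*(141*(1 - 206*53)) = (-1*0)*(141*(1 - 10918)) = 0*(141*(-10917)) = 0*(-1539297) = 0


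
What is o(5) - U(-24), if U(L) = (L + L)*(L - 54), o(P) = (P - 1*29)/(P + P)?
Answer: -18732/5 ≈ -3746.4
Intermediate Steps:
o(P) = (-29 + P)/(2*P) (o(P) = (P - 29)/((2*P)) = (-29 + P)*(1/(2*P)) = (-29 + P)/(2*P))
U(L) = 2*L*(-54 + L) (U(L) = (2*L)*(-54 + L) = 2*L*(-54 + L))
o(5) - U(-24) = (½)*(-29 + 5)/5 - 2*(-24)*(-54 - 24) = (½)*(⅕)*(-24) - 2*(-24)*(-78) = -12/5 - 1*3744 = -12/5 - 3744 = -18732/5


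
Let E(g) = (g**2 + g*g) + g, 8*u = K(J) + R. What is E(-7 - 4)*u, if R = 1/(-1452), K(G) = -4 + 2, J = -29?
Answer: -20335/352 ≈ -57.770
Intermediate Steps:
K(G) = -2
R = -1/1452 ≈ -0.00068871
u = -2905/11616 (u = (-2 - 1/1452)/8 = (1/8)*(-2905/1452) = -2905/11616 ≈ -0.25009)
E(g) = g + 2*g**2 (E(g) = (g**2 + g**2) + g = 2*g**2 + g = g + 2*g**2)
E(-7 - 4)*u = ((-7 - 4)*(1 + 2*(-7 - 4)))*(-2905/11616) = -11*(1 + 2*(-11))*(-2905/11616) = -11*(1 - 22)*(-2905/11616) = -11*(-21)*(-2905/11616) = 231*(-2905/11616) = -20335/352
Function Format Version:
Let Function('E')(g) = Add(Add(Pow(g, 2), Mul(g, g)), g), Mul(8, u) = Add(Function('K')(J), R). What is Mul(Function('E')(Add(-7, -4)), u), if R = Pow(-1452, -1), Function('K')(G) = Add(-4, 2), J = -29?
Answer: Rational(-20335, 352) ≈ -57.770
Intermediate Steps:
Function('K')(G) = -2
R = Rational(-1, 1452) ≈ -0.00068871
u = Rational(-2905, 11616) (u = Mul(Rational(1, 8), Add(-2, Rational(-1, 1452))) = Mul(Rational(1, 8), Rational(-2905, 1452)) = Rational(-2905, 11616) ≈ -0.25009)
Function('E')(g) = Add(g, Mul(2, Pow(g, 2))) (Function('E')(g) = Add(Add(Pow(g, 2), Pow(g, 2)), g) = Add(Mul(2, Pow(g, 2)), g) = Add(g, Mul(2, Pow(g, 2))))
Mul(Function('E')(Add(-7, -4)), u) = Mul(Mul(Add(-7, -4), Add(1, Mul(2, Add(-7, -4)))), Rational(-2905, 11616)) = Mul(Mul(-11, Add(1, Mul(2, -11))), Rational(-2905, 11616)) = Mul(Mul(-11, Add(1, -22)), Rational(-2905, 11616)) = Mul(Mul(-11, -21), Rational(-2905, 11616)) = Mul(231, Rational(-2905, 11616)) = Rational(-20335, 352)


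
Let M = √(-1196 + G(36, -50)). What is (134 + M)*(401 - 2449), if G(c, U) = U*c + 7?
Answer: -274432 - 14336*I*√61 ≈ -2.7443e+5 - 1.1197e+5*I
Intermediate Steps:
G(c, U) = 7 + U*c
M = 7*I*√61 (M = √(-1196 + (7 - 50*36)) = √(-1196 + (7 - 1800)) = √(-1196 - 1793) = √(-2989) = 7*I*√61 ≈ 54.672*I)
(134 + M)*(401 - 2449) = (134 + 7*I*√61)*(401 - 2449) = (134 + 7*I*√61)*(-2048) = -274432 - 14336*I*√61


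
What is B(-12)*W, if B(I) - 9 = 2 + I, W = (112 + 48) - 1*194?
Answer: 34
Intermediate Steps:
W = -34 (W = 160 - 194 = -34)
B(I) = 11 + I (B(I) = 9 + (2 + I) = 11 + I)
B(-12)*W = (11 - 12)*(-34) = -1*(-34) = 34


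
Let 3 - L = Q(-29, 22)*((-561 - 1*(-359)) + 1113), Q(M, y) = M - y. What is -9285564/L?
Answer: -773797/3872 ≈ -199.84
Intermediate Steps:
L = 46464 (L = 3 - (-29 - 1*22)*((-561 - 1*(-359)) + 1113) = 3 - (-29 - 22)*((-561 + 359) + 1113) = 3 - (-51)*(-202 + 1113) = 3 - (-51)*911 = 3 - 1*(-46461) = 3 + 46461 = 46464)
-9285564/L = -9285564/46464 = -9285564*1/46464 = -773797/3872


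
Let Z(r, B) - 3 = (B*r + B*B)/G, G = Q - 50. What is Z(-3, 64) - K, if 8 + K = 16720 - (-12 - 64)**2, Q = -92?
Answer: -778195/71 ≈ -10961.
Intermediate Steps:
G = -142 (G = -92 - 50 = -142)
Z(r, B) = 3 - B**2/142 - B*r/142 (Z(r, B) = 3 + (B*r + B*B)/(-142) = 3 + (B*r + B**2)*(-1/142) = 3 + (B**2 + B*r)*(-1/142) = 3 + (-B**2/142 - B*r/142) = 3 - B**2/142 - B*r/142)
K = 10936 (K = -8 + (16720 - (-12 - 64)**2) = -8 + (16720 - 1*(-76)**2) = -8 + (16720 - 1*5776) = -8 + (16720 - 5776) = -8 + 10944 = 10936)
Z(-3, 64) - K = (3 - 1/142*64**2 - 1/142*64*(-3)) - 1*10936 = (3 - 1/142*4096 + 96/71) - 10936 = (3 - 2048/71 + 96/71) - 10936 = -1739/71 - 10936 = -778195/71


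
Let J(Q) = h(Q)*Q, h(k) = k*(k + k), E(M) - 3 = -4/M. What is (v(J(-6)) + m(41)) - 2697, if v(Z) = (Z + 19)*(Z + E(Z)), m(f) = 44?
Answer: 18848179/108 ≈ 1.7452e+5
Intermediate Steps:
E(M) = 3 - 4/M
h(k) = 2*k² (h(k) = k*(2*k) = 2*k²)
J(Q) = 2*Q³ (J(Q) = (2*Q²)*Q = 2*Q³)
v(Z) = (19 + Z)*(3 + Z - 4/Z) (v(Z) = (Z + 19)*(Z + (3 - 4/Z)) = (19 + Z)*(3 + Z - 4/Z))
(v(J(-6)) + m(41)) - 2697 = ((53 + (2*(-6)³)² - 76/(2*(-6)³) + 22*(2*(-6)³)) + 44) - 2697 = ((53 + (2*(-216))² - 76/(2*(-216)) + 22*(2*(-216))) + 44) - 2697 = ((53 + (-432)² - 76/(-432) + 22*(-432)) + 44) - 2697 = ((53 + 186624 - 76*(-1/432) - 9504) + 44) - 2697 = ((53 + 186624 + 19/108 - 9504) + 44) - 2697 = (19134703/108 + 44) - 2697 = 19139455/108 - 2697 = 18848179/108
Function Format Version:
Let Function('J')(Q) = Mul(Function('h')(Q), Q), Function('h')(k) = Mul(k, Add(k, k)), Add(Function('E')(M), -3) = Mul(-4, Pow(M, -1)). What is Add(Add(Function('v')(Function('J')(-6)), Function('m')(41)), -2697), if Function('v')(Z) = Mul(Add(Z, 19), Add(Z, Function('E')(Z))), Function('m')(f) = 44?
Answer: Rational(18848179, 108) ≈ 1.7452e+5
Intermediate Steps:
Function('E')(M) = Add(3, Mul(-4, Pow(M, -1)))
Function('h')(k) = Mul(2, Pow(k, 2)) (Function('h')(k) = Mul(k, Mul(2, k)) = Mul(2, Pow(k, 2)))
Function('J')(Q) = Mul(2, Pow(Q, 3)) (Function('J')(Q) = Mul(Mul(2, Pow(Q, 2)), Q) = Mul(2, Pow(Q, 3)))
Function('v')(Z) = Mul(Add(19, Z), Add(3, Z, Mul(-4, Pow(Z, -1)))) (Function('v')(Z) = Mul(Add(Z, 19), Add(Z, Add(3, Mul(-4, Pow(Z, -1))))) = Mul(Add(19, Z), Add(3, Z, Mul(-4, Pow(Z, -1)))))
Add(Add(Function('v')(Function('J')(-6)), Function('m')(41)), -2697) = Add(Add(Add(53, Pow(Mul(2, Pow(-6, 3)), 2), Mul(-76, Pow(Mul(2, Pow(-6, 3)), -1)), Mul(22, Mul(2, Pow(-6, 3)))), 44), -2697) = Add(Add(Add(53, Pow(Mul(2, -216), 2), Mul(-76, Pow(Mul(2, -216), -1)), Mul(22, Mul(2, -216))), 44), -2697) = Add(Add(Add(53, Pow(-432, 2), Mul(-76, Pow(-432, -1)), Mul(22, -432)), 44), -2697) = Add(Add(Add(53, 186624, Mul(-76, Rational(-1, 432)), -9504), 44), -2697) = Add(Add(Add(53, 186624, Rational(19, 108), -9504), 44), -2697) = Add(Add(Rational(19134703, 108), 44), -2697) = Add(Rational(19139455, 108), -2697) = Rational(18848179, 108)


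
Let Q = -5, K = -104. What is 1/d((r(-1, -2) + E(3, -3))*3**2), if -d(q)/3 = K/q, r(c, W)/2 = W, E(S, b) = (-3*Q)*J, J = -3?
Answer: -147/104 ≈ -1.4135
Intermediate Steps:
E(S, b) = -45 (E(S, b) = -3*(-5)*(-3) = 15*(-3) = -45)
r(c, W) = 2*W
d(q) = 312/q (d(q) = -(-312)/q = 312/q)
1/d((r(-1, -2) + E(3, -3))*3**2) = 1/(312/(((2*(-2) - 45)*3**2))) = 1/(312/(((-4 - 45)*9))) = 1/(312/((-49*9))) = 1/(312/(-441)) = 1/(312*(-1/441)) = 1/(-104/147) = -147/104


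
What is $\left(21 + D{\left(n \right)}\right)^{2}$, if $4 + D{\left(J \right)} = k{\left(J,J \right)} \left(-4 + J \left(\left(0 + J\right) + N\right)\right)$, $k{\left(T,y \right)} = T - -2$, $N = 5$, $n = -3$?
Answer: $729$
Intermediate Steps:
$k{\left(T,y \right)} = 2 + T$ ($k{\left(T,y \right)} = T + 2 = 2 + T$)
$D{\left(J \right)} = -4 + \left(-4 + J \left(5 + J\right)\right) \left(2 + J\right)$ ($D{\left(J \right)} = -4 + \left(2 + J\right) \left(-4 + J \left(\left(0 + J\right) + 5\right)\right) = -4 + \left(2 + J\right) \left(-4 + J \left(J + 5\right)\right) = -4 + \left(2 + J\right) \left(-4 + J \left(5 + J\right)\right) = -4 + \left(-4 + J \left(5 + J\right)\right) \left(2 + J\right)$)
$\left(21 + D{\left(n \right)}\right)^{2} = \left(21 + \left(-12 + \left(-3\right)^{3} + 6 \left(-3\right) + 7 \left(-3\right)^{2}\right)\right)^{2} = \left(21 - -6\right)^{2} = \left(21 + 6\right)^{2} = 27^{2} = 729$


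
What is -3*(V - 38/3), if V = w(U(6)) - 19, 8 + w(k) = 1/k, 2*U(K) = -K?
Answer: 120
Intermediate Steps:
U(K) = -K/2 (U(K) = (-K)/2 = -K/2)
w(k) = -8 + 1/k
V = -82/3 (V = (-8 + 1/(-½*6)) - 19 = (-8 + 1/(-3)) - 19 = (-8 - ⅓) - 19 = -25/3 - 19 = -82/3 ≈ -27.333)
-3*(V - 38/3) = -3*(-82/3 - 38/3) = -3*(-40) = 120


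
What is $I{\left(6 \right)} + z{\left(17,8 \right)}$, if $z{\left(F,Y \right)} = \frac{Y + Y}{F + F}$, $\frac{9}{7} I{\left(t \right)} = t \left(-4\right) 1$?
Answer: $- \frac{928}{51} \approx -18.196$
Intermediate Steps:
$I{\left(t \right)} = - \frac{28 t}{9}$ ($I{\left(t \right)} = \frac{7 t \left(-4\right) 1}{9} = \frac{7 - 4 t 1}{9} = \frac{7 \left(- 4 t\right)}{9} = - \frac{28 t}{9}$)
$z{\left(F,Y \right)} = \frac{Y}{F}$ ($z{\left(F,Y \right)} = \frac{2 Y}{2 F} = 2 Y \frac{1}{2 F} = \frac{Y}{F}$)
$I{\left(6 \right)} + z{\left(17,8 \right)} = \left(- \frac{28}{9}\right) 6 + \frac{8}{17} = - \frac{56}{3} + 8 \cdot \frac{1}{17} = - \frac{56}{3} + \frac{8}{17} = - \frac{928}{51}$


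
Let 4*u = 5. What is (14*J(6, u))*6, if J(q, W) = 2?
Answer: 168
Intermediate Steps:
u = 5/4 (u = (¼)*5 = 5/4 ≈ 1.2500)
(14*J(6, u))*6 = (14*2)*6 = 28*6 = 168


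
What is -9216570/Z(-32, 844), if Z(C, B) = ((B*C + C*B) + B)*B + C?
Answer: 921657/4487720 ≈ 0.20537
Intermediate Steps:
Z(C, B) = C + B*(B + 2*B*C) (Z(C, B) = ((B*C + B*C) + B)*B + C = (2*B*C + B)*B + C = (B + 2*B*C)*B + C = B*(B + 2*B*C) + C = C + B*(B + 2*B*C))
-9216570/Z(-32, 844) = -9216570/(-32 + 844² + 2*(-32)*844²) = -9216570/(-32 + 712336 + 2*(-32)*712336) = -9216570/(-32 + 712336 - 45589504) = -9216570/(-44877200) = -9216570*(-1/44877200) = 921657/4487720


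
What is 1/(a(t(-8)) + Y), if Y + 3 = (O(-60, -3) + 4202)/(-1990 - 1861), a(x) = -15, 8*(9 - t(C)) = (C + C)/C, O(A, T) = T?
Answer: -3851/73517 ≈ -0.052382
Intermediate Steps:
t(C) = 35/4 (t(C) = 9 - (C + C)/(8*C) = 9 - 2*C/(8*C) = 9 - 1/8*2 = 9 - 1/4 = 35/4)
Y = -15752/3851 (Y = -3 + (-3 + 4202)/(-1990 - 1861) = -3 + 4199/(-3851) = -3 + 4199*(-1/3851) = -3 - 4199/3851 = -15752/3851 ≈ -4.0904)
1/(a(t(-8)) + Y) = 1/(-15 - 15752/3851) = 1/(-73517/3851) = -3851/73517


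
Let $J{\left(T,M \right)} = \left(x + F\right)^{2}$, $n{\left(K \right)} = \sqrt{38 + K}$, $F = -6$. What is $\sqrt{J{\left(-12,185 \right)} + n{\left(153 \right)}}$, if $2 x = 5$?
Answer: $\frac{\sqrt{49 + 4 \sqrt{191}}}{2} \approx 5.1059$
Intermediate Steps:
$x = \frac{5}{2}$ ($x = \frac{1}{2} \cdot 5 = \frac{5}{2} \approx 2.5$)
$J{\left(T,M \right)} = \frac{49}{4}$ ($J{\left(T,M \right)} = \left(\frac{5}{2} - 6\right)^{2} = \left(- \frac{7}{2}\right)^{2} = \frac{49}{4}$)
$\sqrt{J{\left(-12,185 \right)} + n{\left(153 \right)}} = \sqrt{\frac{49}{4} + \sqrt{38 + 153}} = \sqrt{\frac{49}{4} + \sqrt{191}}$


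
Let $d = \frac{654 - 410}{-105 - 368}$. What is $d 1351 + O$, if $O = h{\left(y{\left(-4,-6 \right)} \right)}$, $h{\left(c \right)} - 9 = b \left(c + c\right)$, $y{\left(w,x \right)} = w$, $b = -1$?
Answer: $- \frac{321603}{473} \approx -679.92$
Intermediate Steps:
$d = - \frac{244}{473}$ ($d = \frac{244}{-473} = 244 \left(- \frac{1}{473}\right) = - \frac{244}{473} \approx -0.51586$)
$h{\left(c \right)} = 9 - 2 c$ ($h{\left(c \right)} = 9 - \left(c + c\right) = 9 - 2 c$)
$O = 17$ ($O = 9 - -8 = 9 + 8 = 17$)
$d 1351 + O = \left(- \frac{244}{473}\right) 1351 + 17 = - \frac{329644}{473} + 17 = - \frac{321603}{473}$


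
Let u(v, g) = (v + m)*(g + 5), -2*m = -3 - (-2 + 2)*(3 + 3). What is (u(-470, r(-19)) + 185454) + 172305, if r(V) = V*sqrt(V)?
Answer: 710833/2 + 17803*I*sqrt(19)/2 ≈ 3.5542e+5 + 38801.0*I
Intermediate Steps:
r(V) = V**(3/2)
m = 3/2 (m = -(-3 - (-2 + 2)*(3 + 3))/2 = -(-3 - 0*6)/2 = -(-3 - 1*0)/2 = -(-3 + 0)/2 = -1/2*(-3) = 3/2 ≈ 1.5000)
u(v, g) = (5 + g)*(3/2 + v) (u(v, g) = (v + 3/2)*(g + 5) = (3/2 + v)*(5 + g) = (5 + g)*(3/2 + v))
(u(-470, r(-19)) + 185454) + 172305 = ((15/2 + 5*(-470) + 3*(-19)**(3/2)/2 + (-19)**(3/2)*(-470)) + 185454) + 172305 = ((15/2 - 2350 + 3*(-19*I*sqrt(19))/2 - 19*I*sqrt(19)*(-470)) + 185454) + 172305 = ((15/2 - 2350 - 57*I*sqrt(19)/2 + 8930*I*sqrt(19)) + 185454) + 172305 = ((-4685/2 + 17803*I*sqrt(19)/2) + 185454) + 172305 = (366223/2 + 17803*I*sqrt(19)/2) + 172305 = 710833/2 + 17803*I*sqrt(19)/2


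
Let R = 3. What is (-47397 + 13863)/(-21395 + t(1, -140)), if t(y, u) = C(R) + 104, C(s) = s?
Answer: 5589/3548 ≈ 1.5753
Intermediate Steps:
t(y, u) = 107 (t(y, u) = 3 + 104 = 107)
(-47397 + 13863)/(-21395 + t(1, -140)) = (-47397 + 13863)/(-21395 + 107) = -33534/(-21288) = -33534*(-1/21288) = 5589/3548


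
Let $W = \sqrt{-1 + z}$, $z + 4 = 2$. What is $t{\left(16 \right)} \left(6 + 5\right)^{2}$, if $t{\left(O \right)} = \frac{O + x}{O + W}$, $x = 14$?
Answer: $\frac{58080}{259} - \frac{3630 i \sqrt{3}}{259} \approx 224.25 - 24.275 i$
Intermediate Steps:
$z = -2$ ($z = -4 + 2 = -2$)
$W = i \sqrt{3}$ ($W = \sqrt{-1 - 2} = \sqrt{-3} = i \sqrt{3} \approx 1.732 i$)
$t{\left(O \right)} = \frac{14 + O}{O + i \sqrt{3}}$ ($t{\left(O \right)} = \frac{O + 14}{O + i \sqrt{3}} = \frac{14 + O}{O + i \sqrt{3}}$)
$t{\left(16 \right)} \left(6 + 5\right)^{2} = \frac{14 + 16}{16 + i \sqrt{3}} \left(6 + 5\right)^{2} = \frac{1}{16 + i \sqrt{3}} \cdot 30 \cdot 11^{2} = \frac{30}{16 + i \sqrt{3}} \cdot 121 = \frac{3630}{16 + i \sqrt{3}}$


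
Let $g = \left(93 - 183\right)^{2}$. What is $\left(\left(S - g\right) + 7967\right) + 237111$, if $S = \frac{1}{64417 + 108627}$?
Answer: $\frac{41007621033}{173044} \approx 2.3698 \cdot 10^{5}$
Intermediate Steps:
$S = \frac{1}{173044} \approx 5.7789 \cdot 10^{-6}$
$g = 8100$ ($g = \left(93 - 183\right)^{2} = \left(-90\right)^{2} = 8100$)
$\left(\left(S - g\right) + 7967\right) + 237111 = \left(\left(\frac{1}{173044} - 8100\right) + 7967\right) + 237111 = \left(- \frac{1401656399}{173044} + 7967\right) + 237111 = - \frac{23014851}{173044} + 237111 = \frac{41007621033}{173044}$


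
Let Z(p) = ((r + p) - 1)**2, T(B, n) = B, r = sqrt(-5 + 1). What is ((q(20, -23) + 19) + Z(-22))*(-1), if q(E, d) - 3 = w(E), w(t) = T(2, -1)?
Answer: -549 + 92*I ≈ -549.0 + 92.0*I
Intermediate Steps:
r = 2*I (r = sqrt(-4) = 2*I ≈ 2.0*I)
w(t) = 2
q(E, d) = 5 (q(E, d) = 3 + 2 = 5)
Z(p) = (-1 + p + 2*I)**2 (Z(p) = ((2*I + p) - 1)**2 = ((p + 2*I) - 1)**2 = (-1 + p + 2*I)**2)
((q(20, -23) + 19) + Z(-22))*(-1) = ((5 + 19) + (-1 - 22 + 2*I)**2)*(-1) = (24 + (-23 + 2*I)**2)*(-1) = -24 - (-23 + 2*I)**2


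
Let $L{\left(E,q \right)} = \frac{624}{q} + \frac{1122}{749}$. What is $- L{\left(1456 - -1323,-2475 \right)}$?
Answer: $- \frac{769858}{617925} \approx -1.2459$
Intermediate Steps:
$L{\left(E,q \right)} = \frac{1122}{749} + \frac{624}{q}$ ($L{\left(E,q \right)} = \frac{624}{q} + 1122 \cdot \frac{1}{749} = \frac{624}{q} + \frac{1122}{749} = \frac{1122}{749} + \frac{624}{q}$)
$- L{\left(1456 - -1323,-2475 \right)} = - (\frac{1122}{749} + \frac{624}{-2475}) = - (\frac{1122}{749} + 624 \left(- \frac{1}{2475}\right)) = - (\frac{1122}{749} - \frac{208}{825}) = \left(-1\right) \frac{769858}{617925} = - \frac{769858}{617925}$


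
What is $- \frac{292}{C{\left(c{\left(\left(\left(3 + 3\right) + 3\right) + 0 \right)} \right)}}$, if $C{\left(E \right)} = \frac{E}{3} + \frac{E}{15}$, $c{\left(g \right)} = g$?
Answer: $- \frac{730}{9} \approx -81.111$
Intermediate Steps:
$C{\left(E \right)} = \frac{2 E}{5}$ ($C{\left(E \right)} = E \frac{1}{3} + E \frac{1}{15} = \frac{E}{3} + \frac{E}{15} = \frac{2 E}{5}$)
$- \frac{292}{C{\left(c{\left(\left(\left(3 + 3\right) + 3\right) + 0 \right)} \right)}} = - \frac{292}{\frac{2}{5} \left(\left(\left(3 + 3\right) + 3\right) + 0\right)} = - \frac{292}{\frac{2}{5} \left(\left(6 + 3\right) + 0\right)} = - \frac{292}{\frac{2}{5} \left(9 + 0\right)} = - \frac{292}{\frac{2}{5} \cdot 9} = - \frac{292}{\frac{18}{5}} = \left(-292\right) \frac{5}{18} = - \frac{730}{9}$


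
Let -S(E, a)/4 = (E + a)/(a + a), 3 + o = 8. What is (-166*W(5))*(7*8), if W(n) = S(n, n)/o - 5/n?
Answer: 83664/5 ≈ 16733.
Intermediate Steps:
o = 5 (o = -3 + 8 = 5)
S(E, a) = -2*(E + a)/a (S(E, a) = -4*(E + a)/(a + a) = -4*(E + a)/(2*a) = -4*(E + a)*1/(2*a) = -2*(E + a)/a)
W(n) = -⅘ - 5/n (W(n) = (-2 - 2*n/n)/5 - 5/n = (-2 - 2)*(⅕) - 5/n = -4*⅕ - 5/n = -⅘ - 5/n)
(-166*W(5))*(7*8) = (-166*(-⅘ - 5/5))*(7*8) = -166*(-⅘ - 5*⅕)*56 = -166*(-⅘ - 1)*56 = -166*(-9/5)*56 = (1494/5)*56 = 83664/5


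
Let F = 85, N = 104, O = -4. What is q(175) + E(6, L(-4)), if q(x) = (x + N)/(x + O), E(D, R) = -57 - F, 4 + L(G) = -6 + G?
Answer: -2667/19 ≈ -140.37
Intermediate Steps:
L(G) = -10 + G (L(G) = -4 + (-6 + G) = -10 + G)
E(D, R) = -142 (E(D, R) = -57 - 1*85 = -57 - 85 = -142)
q(x) = (104 + x)/(-4 + x) (q(x) = (x + 104)/(x - 4) = (104 + x)/(-4 + x))
q(175) + E(6, L(-4)) = (104 + 175)/(-4 + 175) - 142 = 279/171 - 142 = (1/171)*279 - 142 = 31/19 - 142 = -2667/19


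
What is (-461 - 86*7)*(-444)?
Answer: 471972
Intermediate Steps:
(-461 - 86*7)*(-444) = (-461 - 602)*(-444) = -1063*(-444) = 471972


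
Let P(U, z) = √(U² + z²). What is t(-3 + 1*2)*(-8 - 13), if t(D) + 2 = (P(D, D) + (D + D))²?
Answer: -84 + 84*√2 ≈ 34.794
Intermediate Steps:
t(D) = -2 + (2*D + √2*√(D²))² (t(D) = -2 + (√(D² + D²) + (D + D))² = -2 + (√(2*D²) + 2*D)² = -2 + (√2*√(D²) + 2*D)² = -2 + (2*D + √2*√(D²))²)
t(-3 + 1*2)*(-8 - 13) = (-2 + (2*(-3 + 1*2) + √2*√((-3 + 1*2)²))²)*(-8 - 13) = (-2 + (2*(-3 + 2) + √2*√((-3 + 2)²))²)*(-21) = (-2 + (2*(-1) + √2*√((-1)²))²)*(-21) = (-2 + (-2 + √2*√1)²)*(-21) = (-2 + (-2 + √2*1)²)*(-21) = (-2 + (-2 + √2)²)*(-21) = 42 - 21*(-2 + √2)²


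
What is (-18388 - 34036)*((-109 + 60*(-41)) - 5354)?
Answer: 415355352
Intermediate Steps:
(-18388 - 34036)*((-109 + 60*(-41)) - 5354) = -52424*((-109 - 2460) - 5354) = -52424*(-2569 - 5354) = -52424*(-7923) = 415355352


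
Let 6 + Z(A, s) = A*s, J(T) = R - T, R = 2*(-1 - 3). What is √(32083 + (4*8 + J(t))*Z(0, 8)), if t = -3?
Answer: √31921 ≈ 178.66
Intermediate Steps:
R = -8 (R = 2*(-4) = -8)
J(T) = -8 - T
Z(A, s) = -6 + A*s
√(32083 + (4*8 + J(t))*Z(0, 8)) = √(32083 + (4*8 + (-8 - 1*(-3)))*(-6 + 0*8)) = √(32083 + (32 + (-8 + 3))*(-6 + 0)) = √(32083 + (32 - 5)*(-6)) = √(32083 + 27*(-6)) = √(32083 - 162) = √31921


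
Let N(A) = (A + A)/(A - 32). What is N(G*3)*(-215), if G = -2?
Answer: -1290/19 ≈ -67.895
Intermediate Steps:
N(A) = 2*A/(-32 + A) (N(A) = (2*A)/(-32 + A) = 2*A/(-32 + A))
N(G*3)*(-215) = (2*(-2*3)/(-32 - 2*3))*(-215) = (2*(-6)/(-32 - 6))*(-215) = (2*(-6)/(-38))*(-215) = (2*(-6)*(-1/38))*(-215) = (6/19)*(-215) = -1290/19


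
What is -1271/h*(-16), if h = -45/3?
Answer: -20336/15 ≈ -1355.7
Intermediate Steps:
h = -15 (h = -45*⅓ = -15)
-1271/h*(-16) = -1271/(-15)*(-16) = -1271*(-1)/15*(-16) = -41*(-31/15)*(-16) = (1271/15)*(-16) = -20336/15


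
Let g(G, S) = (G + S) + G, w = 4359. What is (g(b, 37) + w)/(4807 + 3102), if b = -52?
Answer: 4292/7909 ≈ 0.54267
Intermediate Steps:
g(G, S) = S + 2*G
(g(b, 37) + w)/(4807 + 3102) = ((37 + 2*(-52)) + 4359)/(4807 + 3102) = ((37 - 104) + 4359)/7909 = (-67 + 4359)*(1/7909) = 4292*(1/7909) = 4292/7909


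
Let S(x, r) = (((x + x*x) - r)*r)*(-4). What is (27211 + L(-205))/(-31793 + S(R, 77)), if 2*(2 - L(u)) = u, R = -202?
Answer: -54631/25026986 ≈ -0.0021829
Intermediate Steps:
L(u) = 2 - u/2
S(x, r) = -4*r*(x + x² - r) (S(x, r) = (((x + x²) - r)*r)*(-4) = ((x + x² - r)*r)*(-4) = (r*(x + x² - r))*(-4) = -4*r*(x + x² - r))
(27211 + L(-205))/(-31793 + S(R, 77)) = (27211 + (2 - ½*(-205)))/(-31793 + 4*77*(77 - 1*(-202) - 1*(-202)²)) = (27211 + (2 + 205/2))/(-31793 + 4*77*(77 + 202 - 1*40804)) = (27211 + 209/2)/(-31793 + 4*77*(77 + 202 - 40804)) = 54631/(2*(-31793 + 4*77*(-40525))) = 54631/(2*(-31793 - 12481700)) = (54631/2)/(-12513493) = (54631/2)*(-1/12513493) = -54631/25026986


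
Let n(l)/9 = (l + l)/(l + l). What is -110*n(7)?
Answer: -990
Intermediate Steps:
n(l) = 9 (n(l) = 9*((l + l)/(l + l)) = 9*((2*l)/((2*l))) = 9*((2*l)*(1/(2*l))) = 9*1 = 9)
-110*n(7) = -110*9 = -990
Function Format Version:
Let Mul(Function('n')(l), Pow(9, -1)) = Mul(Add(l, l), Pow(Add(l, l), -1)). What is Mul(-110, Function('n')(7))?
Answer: -990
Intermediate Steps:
Function('n')(l) = 9 (Function('n')(l) = Mul(9, Mul(Add(l, l), Pow(Add(l, l), -1))) = Mul(9, Mul(Mul(2, l), Pow(Mul(2, l), -1))) = Mul(9, Mul(Mul(2, l), Mul(Rational(1, 2), Pow(l, -1)))) = Mul(9, 1) = 9)
Mul(-110, Function('n')(7)) = Mul(-110, 9) = -990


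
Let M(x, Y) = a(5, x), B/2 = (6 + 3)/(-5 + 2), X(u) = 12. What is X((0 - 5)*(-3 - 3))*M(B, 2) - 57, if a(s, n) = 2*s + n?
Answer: -9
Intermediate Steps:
B = -6 (B = 2*((6 + 3)/(-5 + 2)) = 2*(9/(-3)) = 2*(9*(-1/3)) = 2*(-3) = -6)
a(s, n) = n + 2*s
M(x, Y) = 10 + x (M(x, Y) = x + 2*5 = x + 10 = 10 + x)
X((0 - 5)*(-3 - 3))*M(B, 2) - 57 = 12*(10 - 6) - 57 = 12*4 - 57 = 48 - 57 = -9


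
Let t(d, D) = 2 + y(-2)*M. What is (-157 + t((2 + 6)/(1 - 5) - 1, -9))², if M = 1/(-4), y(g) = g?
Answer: 95481/4 ≈ 23870.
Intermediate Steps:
M = -¼ ≈ -0.25000
t(d, D) = 5/2 (t(d, D) = 2 - 2*(-¼) = 2 + ½ = 5/2)
(-157 + t((2 + 6)/(1 - 5) - 1, -9))² = (-157 + 5/2)² = (-309/2)² = 95481/4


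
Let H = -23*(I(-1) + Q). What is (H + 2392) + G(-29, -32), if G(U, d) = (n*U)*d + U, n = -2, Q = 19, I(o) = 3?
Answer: 1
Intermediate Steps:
H = -506 (H = -23*(3 + 19) = -23*22 = -506)
G(U, d) = U - 2*U*d (G(U, d) = (-2*U)*d + U = -2*U*d + U = U - 2*U*d)
(H + 2392) + G(-29, -32) = (-506 + 2392) - 29*(1 - 2*(-32)) = 1886 - 29*(1 + 64) = 1886 - 29*65 = 1886 - 1885 = 1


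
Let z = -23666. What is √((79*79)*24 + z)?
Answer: √126118 ≈ 355.13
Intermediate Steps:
√((79*79)*24 + z) = √((79*79)*24 - 23666) = √(6241*24 - 23666) = √(149784 - 23666) = √126118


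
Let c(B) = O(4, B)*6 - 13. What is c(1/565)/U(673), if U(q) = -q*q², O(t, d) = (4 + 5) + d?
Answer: -23171/172223987605 ≈ -1.3454e-7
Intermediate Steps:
O(t, d) = 9 + d
U(q) = -q³
c(B) = 41 + 6*B (c(B) = (9 + B)*6 - 13 = (54 + 6*B) - 13 = 41 + 6*B)
c(1/565)/U(673) = (41 + 6/565)/((-1*673³)) = (41 + 6*(1/565))/((-1*304821217)) = (41 + 6/565)/(-304821217) = (23171/565)*(-1/304821217) = -23171/172223987605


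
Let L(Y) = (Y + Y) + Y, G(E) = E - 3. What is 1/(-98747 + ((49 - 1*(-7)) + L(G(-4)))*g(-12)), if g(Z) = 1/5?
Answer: -1/98740 ≈ -1.0128e-5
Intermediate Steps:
G(E) = -3 + E
L(Y) = 3*Y (L(Y) = 2*Y + Y = 3*Y)
g(Z) = ⅕
1/(-98747 + ((49 - 1*(-7)) + L(G(-4)))*g(-12)) = 1/(-98747 + ((49 - 1*(-7)) + 3*(-3 - 4))*(⅕)) = 1/(-98747 + ((49 + 7) + 3*(-7))*(⅕)) = 1/(-98747 + (56 - 21)*(⅕)) = 1/(-98747 + 35*(⅕)) = 1/(-98747 + 7) = 1/(-98740) = -1/98740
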